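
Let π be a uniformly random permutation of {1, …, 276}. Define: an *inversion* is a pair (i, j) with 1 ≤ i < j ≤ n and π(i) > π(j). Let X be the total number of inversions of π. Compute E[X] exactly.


Write X = Σ X_I over the C(276, 2) = 37950 pairs i < j, with X_I the indicator of one inversion.
There are 37950 indicators.
For each fixed pair i < j, the values π(i) and π(j) are two distinct elements of {1, …, 276} in uniformly random order; by symmetry P[π(i) > π(j)] = 1/2.
By linearity: E[X] = 37950 · (1/2) = C(276, 2) · (1/2) = 37950/2 = 18975 ≈ 18975.000.

E[X] = 18975 = 18975.000.


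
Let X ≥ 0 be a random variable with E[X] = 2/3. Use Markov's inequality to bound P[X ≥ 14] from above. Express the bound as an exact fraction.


μ = E[X] = 2/3, a = 14.
Markov: P[X ≥ 14] ≤ μ/a = (2/3)/14 = 1/21.
Numerically: ≈ 0.047619.
(Since a = 14 > μ = 0.666667, the bound 1/21 is < 1 and informative.)

P[X ≥ 14] ≤ 1/21 ≈ 0.047619.


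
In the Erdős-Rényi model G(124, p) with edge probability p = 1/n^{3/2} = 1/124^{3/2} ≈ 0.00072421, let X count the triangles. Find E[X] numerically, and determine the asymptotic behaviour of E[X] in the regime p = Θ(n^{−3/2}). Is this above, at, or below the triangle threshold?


Number of potential triangles: C(124, 3) = 310124.
Each occurs with probability p³ ≈ (0.00072421)³ ≈ 3.7984150e-10.
By linearity: E[X] = C(124, 3)·p³ ≈ 310124 · 3.7984150e-10 ≈ 0.00012.
Since α = 3/2 > 1, p = c/n^{3/2} = o(1/n) is below the triangle threshold p ~ 1/n. Asymptotically E[X] ~ (c³/6)·n^{3(1−α)} = (1³/6)·n^{-1.5} → 0, so by Markov's inequality G has no triangles w.h.p.

E[X] ≈ 0.00012; in regime p = Θ(1/n^{3/2}) E[X] tends to 0 (below the triangle threshold p ~ 1/n).


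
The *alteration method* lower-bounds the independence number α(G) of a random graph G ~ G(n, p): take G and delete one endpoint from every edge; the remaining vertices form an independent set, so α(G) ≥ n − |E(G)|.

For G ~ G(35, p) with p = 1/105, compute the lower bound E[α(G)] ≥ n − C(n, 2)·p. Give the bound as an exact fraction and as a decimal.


E[|E(G)|] = C(35, 2)·p = 595 · (1/105) = 17/3.
E[α(G)] ≥ n − E[|E(G)|] = 35 − 17/3 = 88/3.
Numerically: ≈ 29.33333.
(This is only a lower bound; the true E[α(G)] may be larger.)

E[α(G)] ≥ 88/3 ≈ 29.33333.


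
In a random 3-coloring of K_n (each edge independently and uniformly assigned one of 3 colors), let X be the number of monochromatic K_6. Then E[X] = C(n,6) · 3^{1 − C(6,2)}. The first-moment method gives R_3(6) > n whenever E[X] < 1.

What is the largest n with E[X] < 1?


We need C(n, 6) · 3^{1 − 15} < 1, i.e. C(n, 6) < 3^{15 − 1} = 4782969.
Check values of n near the boundary:
  n = 37: C(37, 6) = 2324784; 2324784 < 4782969? YES
  n = 38: C(38, 6) = 2760681; 2760681 < 4782969? YES
  n = 39: C(39, 6) = 3262623; 3262623 < 4782969? YES
  n = 40: C(40, 6) = 3838380; 3838380 < 4782969? YES
  n = 41: C(41, 6) = 4496388; 4496388 < 4782969? YES
  n = 42: C(42, 6) = 5245786; 5245786 < 4782969? NO
  n = 43: C(43, 6) = 6096454; 6096454 < 4782969? NO
The largest n with C(n, 6) < 4782969 is n = 41 (where E[X] = 1498796/1594323 ≈ 0.94008). Hence R_3(6) > 41, i.e. R_3(6) ≥ 42.

Largest n = 41; hence R_3(6) > 41.


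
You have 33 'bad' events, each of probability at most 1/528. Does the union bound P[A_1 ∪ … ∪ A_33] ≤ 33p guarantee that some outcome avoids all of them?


Union bound: P[∪_{i=1}^{33} A_i] ≤ Σ_i P[A_i] ≤ 33·p = 33·(1/528) = 1/16.
Numerically: 1/16 ≈ 0.0625000.
Is 1/16 < 1? YES.
Since P[∪ A_i] ≤ 1/16 < 1, the complement has P[∩ A_i^c] ≥ 1 − 1/16 = 15/16 > 0, so some outcome avoids every A_i.

33·p = 1/16 ≈ 0.0625000; existence CERTIFIED by the union bound.


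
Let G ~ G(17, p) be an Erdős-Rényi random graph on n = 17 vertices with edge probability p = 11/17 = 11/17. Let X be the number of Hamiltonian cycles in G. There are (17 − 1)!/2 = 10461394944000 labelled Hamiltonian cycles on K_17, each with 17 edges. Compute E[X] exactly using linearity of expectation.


K_17 has (17 − 1)!/2 = 10461394944000 labelled Hamiltonian cycles.
For each such Hamiltonian cycle H, let X_H = 1 if all 17 edges of H are present in G. Then P[X_H = 1] = p^{17} = (11/17)^{17} = 505447028499293771/827240261886336764177.
Summing the indicators: E[X] = Σ_H E[X_H] = 10461394944000 · p^{17} = 10461394944000 · 505447028499293771/827240261886336764177 = 5287680988402335763510093824000/827240261886336764177.
Numerically: E[X] ≈ 6.392e+09.

E[X] = 10461394944000 · (11/17)^{17} = 5287680988402335763510093824000/827240261886336764177 ≈ 6.392e+09.


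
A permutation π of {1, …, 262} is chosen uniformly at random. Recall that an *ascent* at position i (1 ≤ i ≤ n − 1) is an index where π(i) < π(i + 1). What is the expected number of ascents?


Write X = Σ X_I over i = 1, …, 261, with X_I the indicator of one ascent.
There are 261 indicators.
For each fixed i, the pair (π(i), π(i+1)) is a uniformly random ordered pair of distinct values from {1, …, 262}; by symmetry P[π(i) < π(i+1)] = 1/2.
By linearity: E[X] = 261 · (1/2) = (262 − 1) · (1/2) = 261/2 ≈ 130.500000.

E[X] = 261/2 = 130.500000.


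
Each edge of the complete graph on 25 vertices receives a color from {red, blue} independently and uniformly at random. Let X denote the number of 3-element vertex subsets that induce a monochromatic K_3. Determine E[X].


Let X = Σ_S X_S over the C(25, 3) = 2300 subsets S of size 3, where X_S = 1 if the K_3 on S is monochromatic.
For a fixed S, the K_3 on S has C(3, 2) = 3 edges. P[all 3 edges red] = (1/2)^3, and likewise for blue, so P[monochromatic] = 2·(1/2)^3 = 2^{1 − 3} = 1/4.
By linearity of expectation: E[X] = C(25, 3) · 2^{1 − 3} = 2300 · 1/4 = 575.
Numerically: E[X] ≈ 575.000.

E[X] = C(25,3)·2^(1−C(3,2)) = 575 ≈ 575.000.


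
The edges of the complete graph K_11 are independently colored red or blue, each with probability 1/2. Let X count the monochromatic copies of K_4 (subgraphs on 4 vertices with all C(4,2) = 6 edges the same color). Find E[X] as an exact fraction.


Let X = Σ_S X_S over the C(11, 4) = 330 subsets S of size 4, where X_S = 1 if the K_4 on S is monochromatic.
For a fixed S, the K_4 on S has C(4, 2) = 6 edges. P[all 6 edges red] = (1/2)^6, and likewise for blue, so P[monochromatic] = 2·(1/2)^6 = 2^{1 − 6} = 1/32.
By linearity: E[X] = C(11, 4) · 2^{1 − 6} = 330 · 1/32 = 165/16.
Numerically: E[X] ≈ 10.312.

E[X] = C(11,4)·2^(1−C(4,2)) = 165/16 ≈ 10.312.


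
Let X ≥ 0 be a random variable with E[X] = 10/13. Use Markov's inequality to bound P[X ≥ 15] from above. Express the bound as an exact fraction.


μ = E[X] = 10/13, a = 15.
Markov: P[X ≥ 15] ≤ μ/a = (10/13)/15 = 2/39.
Numerically: ≈ 0.051282.
(Since a = 15 > μ = 0.769231, the bound 2/39 is < 1 and informative.)

P[X ≥ 15] ≤ 2/39 ≈ 0.051282.


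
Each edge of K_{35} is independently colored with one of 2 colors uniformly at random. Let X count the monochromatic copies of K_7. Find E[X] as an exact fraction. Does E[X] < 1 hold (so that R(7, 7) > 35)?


E[X] = C(35, 7) · 2^{1 − 21} = 6724520 · 2^{−20} = 6724520/1048576.
As a reduced fraction: E[X] = 840565/131072 ≈ 6.413.
Is E[X] < 1? NO.
Since E[X] ≥ 1, the first-moment bound is inconclusive at n = 35; it does NOT by itself certify R(7, 7) > 35.

E[X] = 840565/131072 ≈ 6.413; E[X] ≥ 1; first-moment method inconclusive here.


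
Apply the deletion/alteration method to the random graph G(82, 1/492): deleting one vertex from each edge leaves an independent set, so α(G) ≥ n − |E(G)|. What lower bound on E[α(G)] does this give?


E[|E(G)|] = C(82, 2)·p = 3321 · (1/492) = 27/4.
E[α(G)] ≥ n − E[|E(G)|] = 82 − 27/4 = 301/4.
Numerically: ≈ 75.25000.
(This is only a lower bound; the true E[α(G)] may be larger.)

E[α(G)] ≥ 301/4 ≈ 75.25000.


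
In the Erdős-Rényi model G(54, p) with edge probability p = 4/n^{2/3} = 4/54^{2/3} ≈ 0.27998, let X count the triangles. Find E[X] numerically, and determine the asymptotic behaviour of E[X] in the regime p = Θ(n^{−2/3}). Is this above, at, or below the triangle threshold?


Number of potential triangles: C(54, 3) = 24804.
Each occurs with probability p³ ≈ (0.27998)³ ≈ 2.1947874e-02.
By linearity: E[X] = C(54, 3)·p³ ≈ 24804 · 2.1947874e-02 ≈ 544.39506.
Since α = 2/3 < 1, p = c/n^{2/3} ≫ 1/n is above the triangle threshold p ~ 1/n. Asymptotically E[X] ~ (c³/6)·n^{3(1−α)} = (4³/6)·n^{1} → ∞; triangles are abundant w.h.p.

E[X] ≈ 544.39506; in regime p = Θ(1/n^{2/3}) E[X] diverges (above the triangle threshold p ~ 1/n).


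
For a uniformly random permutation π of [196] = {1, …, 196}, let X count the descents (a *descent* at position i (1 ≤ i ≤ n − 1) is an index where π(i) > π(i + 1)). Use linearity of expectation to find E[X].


Write X = Σ X_I over i = 1, …, 195, with X_I the indicator of one descent.
There are 195 indicators.
For each fixed i, the pair (π(i), π(i+1)) is a uniformly random ordered pair of distinct values from {1, …, 196}; by symmetry P[π(i) > π(i+1)] = 1/2.
By linearity: E[X] = 195 · (1/2) = (196 − 1) · (1/2) = 195/2 ≈ 97.50000.

E[X] = 195/2 = 97.50000.


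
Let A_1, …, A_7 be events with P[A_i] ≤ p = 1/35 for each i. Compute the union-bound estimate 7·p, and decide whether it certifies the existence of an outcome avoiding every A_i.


Union bound: P[∪_{i=1}^{7} A_i] ≤ Σ_i P[A_i] ≤ 7·p = 7·(1/35) = 1/5.
Numerically: 1/5 ≈ 0.200.
Is 1/5 < 1? YES.
Since P[∪ A_i] ≤ 1/5 < 1, the complement has P[∩ A_i^c] ≥ 1 − 1/5 = 4/5 > 0, so some outcome avoids every A_i.

7·p = 1/5 ≈ 0.200; existence CERTIFIED by the union bound.


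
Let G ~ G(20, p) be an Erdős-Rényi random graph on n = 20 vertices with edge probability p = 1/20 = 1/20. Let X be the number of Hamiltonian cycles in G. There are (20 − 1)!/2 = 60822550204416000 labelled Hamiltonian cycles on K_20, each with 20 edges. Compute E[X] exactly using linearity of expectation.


K_20 has (20 − 1)!/2 = 60822550204416000 labelled Hamiltonian cycles.
For each such Hamiltonian cycle H, let X_H = 1 if all 20 edges of H are present in G. Then P[X_H = 1] = p^{20} = (1/20)^{20} = 1/104857600000000000000000000.
Summing the indicators: E[X] = Σ_H E[X_H] = 60822550204416000 · p^{20} = 60822550204416000 · 1/104857600000000000000000000 = 14849255421/25600000000000000000.
Numerically: E[X] ≈ 5.8005e-10.

E[X] = 60822550204416000 · (1/20)^{20} = 14849255421/25600000000000000000 ≈ 5.8005e-10.


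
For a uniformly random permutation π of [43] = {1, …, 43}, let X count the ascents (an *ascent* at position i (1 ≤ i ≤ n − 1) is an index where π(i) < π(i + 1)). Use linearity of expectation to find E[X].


Write X = Σ X_I over i = 1, …, 42, with X_I the indicator of one ascent.
There are 42 indicators.
For each fixed i, the pair (π(i), π(i+1)) is a uniformly random ordered pair of distinct values from {1, …, 43}; by symmetry P[π(i) < π(i+1)] = 1/2.
By linearity: E[X] = 42 · (1/2) = (43 − 1) · (1/2) = 21 ≈ 21.0000.

E[X] = 21 = 21.0000.


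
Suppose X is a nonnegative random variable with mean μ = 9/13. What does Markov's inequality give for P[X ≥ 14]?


μ = E[X] = 9/13, a = 14.
Markov: P[X ≥ 14] ≤ μ/a = (9/13)/14 = 9/182.
Numerically: ≈ 0.049.
(Since a = 14 > μ = 0.692, the bound 9/182 is < 1 and informative.)

P[X ≥ 14] ≤ 9/182 ≈ 0.049.


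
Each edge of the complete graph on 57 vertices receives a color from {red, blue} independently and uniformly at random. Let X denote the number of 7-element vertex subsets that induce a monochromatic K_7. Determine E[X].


Let X = Σ_S X_S over the C(57, 7) = 264385836 subsets S of size 7, where X_S = 1 if the K_7 on S is monochromatic.
For a fixed S, the K_7 on S has C(7, 2) = 21 edges. P[all 21 edges red] = (1/2)^21, and likewise for blue, so P[monochromatic] = 2·(1/2)^21 = 2^{1 − 21} = 1/1048576.
Summing: E[X] = C(57, 7) · 2^{1 − 21} = 264385836 · 1/1048576 = 66096459/262144.
Numerically: E[X] ≈ 252.1380.

E[X] = C(57,7)·2^(1−C(7,2)) = 66096459/262144 ≈ 252.1380.


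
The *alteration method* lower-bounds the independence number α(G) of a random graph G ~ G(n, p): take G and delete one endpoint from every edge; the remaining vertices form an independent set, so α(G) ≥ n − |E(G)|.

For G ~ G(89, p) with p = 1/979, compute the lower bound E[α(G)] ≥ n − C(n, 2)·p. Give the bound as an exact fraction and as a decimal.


E[|E(G)|] = C(89, 2)·p = 3916 · (1/979) = 4.
E[α(G)] ≥ n − E[|E(G)|] = 89 − 4 = 85.
Numerically: ≈ 85.00000.
(This is only a lower bound; the true E[α(G)] may be larger.)

E[α(G)] ≥ 85 ≈ 85.00000.


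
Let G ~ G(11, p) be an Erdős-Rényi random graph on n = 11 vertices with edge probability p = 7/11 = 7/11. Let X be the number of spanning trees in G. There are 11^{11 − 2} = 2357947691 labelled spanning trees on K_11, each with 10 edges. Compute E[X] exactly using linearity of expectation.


K_11 has 11^{11 − 2} = 2357947691 labelled spanning trees.
For each such spanning tree H, let X_H = 1 if all 10 edges of H are present in G. Then P[X_H = 1] = p^{10} = (7/11)^{10} = 282475249/25937424601.
Summing the indicators: E[X] = Σ_H E[X_H] = 2357947691 · p^{10} = 2357947691 · 282475249/25937424601 = 282475249/11.
Numerically: E[X] ≈ 2.568e+07.

E[X] = 2357947691 · (7/11)^{10} = 282475249/11 ≈ 2.568e+07.


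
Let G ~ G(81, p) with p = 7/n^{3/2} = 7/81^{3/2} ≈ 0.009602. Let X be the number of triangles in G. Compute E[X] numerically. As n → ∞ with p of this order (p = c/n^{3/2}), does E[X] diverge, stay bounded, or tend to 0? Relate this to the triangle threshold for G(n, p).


Number of potential triangles: C(81, 3) = 85320.
Each occurs with probability p³ ≈ (0.009602)³ ≈ 8.853430e-07.
By linearity: E[X] = C(81, 3)·p³ ≈ 85320 · 8.853430e-07 ≈ 0.0755.
Since α = 3/2 > 1, p = c/n^{3/2} = o(1/n) is below the triangle threshold p ~ 1/n. Asymptotically E[X] ~ (c³/6)·n^{3(1−α)} = (7³/6)·n^{-1.5} → 0, so by Markov's inequality G has no triangles w.h.p.

E[X] ≈ 0.0755; in regime p = Θ(1/n^{3/2}) E[X] tends to 0 (below the triangle threshold p ~ 1/n).


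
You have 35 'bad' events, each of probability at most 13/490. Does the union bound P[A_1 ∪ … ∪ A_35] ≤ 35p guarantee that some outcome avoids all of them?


Union bound: P[∪_{i=1}^{35} A_i] ≤ Σ_i P[A_i] ≤ 35·p = 35·(13/490) = 13/14.
Numerically: 13/14 ≈ 0.928571.
Is 13/14 < 1? YES.
Since P[∪ A_i] ≤ 13/14 < 1, the complement has P[∩ A_i^c] ≥ 1 − 13/14 = 1/14 > 0, so some outcome avoids every A_i.

35·p = 13/14 ≈ 0.928571; existence CERTIFIED by the union bound.


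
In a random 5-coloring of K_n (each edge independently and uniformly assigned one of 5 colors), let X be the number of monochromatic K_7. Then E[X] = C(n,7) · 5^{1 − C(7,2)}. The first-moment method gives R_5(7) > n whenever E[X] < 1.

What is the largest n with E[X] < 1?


We need C(n, 7) · 5^{1 − 21} < 1, i.e. C(n, 7) < 5^{21 − 1} = 95367431640625.
Check values of n near the boundary:
  n = 333: C(333, 7) = 84549532139028; 84549532139028 < 95367431640625? YES
  n = 334: C(334, 7) = 86359460961576; 86359460961576 < 95367431640625? YES
  n = 335: C(335, 7) = 88202498238195; 88202498238195 < 95367431640625? YES
  n = 336: C(336, 7) = 90079147136880; 90079147136880 < 95367431640625? YES
  n = 337: C(337, 7) = 91989916924632; 91989916924632 < 95367431640625? YES
  n = 338: C(338, 7) = 93935323022736; 93935323022736 < 95367431640625? YES
  n = 339: C(339, 7) = 95915887062372; 95915887062372 < 95367431640625? NO
  n = 340: C(340, 7) = 97932136940560; 97932136940560 < 95367431640625? NO
The largest n with C(n, 7) < 95367431640625 is n = 338 (where E[X] = 93935323022736/95367431640625 ≈ 0.9849833). Hence R_5(7) > 338, i.e. R_5(7) ≥ 339.

Largest n = 338; hence R_5(7) > 338.


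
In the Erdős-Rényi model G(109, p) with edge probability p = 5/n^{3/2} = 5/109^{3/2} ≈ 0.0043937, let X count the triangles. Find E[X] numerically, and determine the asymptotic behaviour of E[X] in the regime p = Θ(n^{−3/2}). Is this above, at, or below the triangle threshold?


Number of potential triangles: C(109, 3) = 209934.
Each occurs with probability p³ ≈ (0.0043937)³ ≈ 8.4818536e-08.
By linearity: E[X] = C(109, 3)·p³ ≈ 209934 · 8.4818536e-08 ≈ 0.01781.
Since α = 3/2 > 1, p = c/n^{3/2} = o(1/n) is below the triangle threshold p ~ 1/n. Asymptotically E[X] ~ (c³/6)·n^{3(1−α)} = (5³/6)·n^{-1.5} → 0, so by Markov's inequality G has no triangles w.h.p.

E[X] ≈ 0.01781; in regime p = Θ(1/n^{3/2}) E[X] tends to 0 (below the triangle threshold p ~ 1/n).


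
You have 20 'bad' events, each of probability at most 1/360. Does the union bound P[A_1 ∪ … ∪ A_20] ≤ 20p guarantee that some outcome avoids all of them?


Union bound: P[∪_{i=1}^{20} A_i] ≤ Σ_i P[A_i] ≤ 20·p = 20·(1/360) = 1/18.
Numerically: 1/18 ≈ 0.055556.
Is 1/18 < 1? YES.
Since P[∪ A_i] ≤ 1/18 < 1, the complement has P[∩ A_i^c] ≥ 1 − 1/18 = 17/18 > 0, so some outcome avoids every A_i.

20·p = 1/18 ≈ 0.055556; existence CERTIFIED by the union bound.


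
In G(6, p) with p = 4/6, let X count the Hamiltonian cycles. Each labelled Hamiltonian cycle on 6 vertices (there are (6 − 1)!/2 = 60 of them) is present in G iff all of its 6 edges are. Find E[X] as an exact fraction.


K_6 has (6 − 1)!/2 = 60 labelled Hamiltonian cycles.
For each such Hamiltonian cycle H, let X_H = 1 if all 6 edges of H are present in G. Then P[X_H = 1] = p^{6} = (2/3)^{6} = 64/729.
Summing the indicators: E[X] = Σ_H E[X_H] = 60 · p^{6} = 60 · 64/729 = 1280/243.
Numerically: E[X] ≈ 5.27.

E[X] = 60 · (2/3)^{6} = 1280/243 ≈ 5.27.


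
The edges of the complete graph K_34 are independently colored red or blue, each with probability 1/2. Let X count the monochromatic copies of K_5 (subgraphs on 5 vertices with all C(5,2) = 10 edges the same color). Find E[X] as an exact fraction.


Let X = Σ_S X_S over the C(34, 5) = 278256 subsets S of size 5, where X_S = 1 if the K_5 on S is monochromatic.
For a fixed S, the K_5 on S has C(5, 2) = 10 edges. P[all 10 edges red] = (1/2)^10, and likewise for blue, so P[monochromatic] = 2·(1/2)^10 = 2^{1 − 10} = 1/512.
By linearity of expectation: E[X] = C(34, 5) · 2^{1 − 10} = 278256 · 1/512 = 17391/32.
Numerically: E[X] ≈ 543.4688.

E[X] = C(34,5)·2^(1−C(5,2)) = 17391/32 ≈ 543.4688.


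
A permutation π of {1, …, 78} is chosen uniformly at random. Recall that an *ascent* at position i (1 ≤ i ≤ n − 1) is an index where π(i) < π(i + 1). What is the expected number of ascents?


Write X = Σ X_I over i = 1, …, 77, with X_I the indicator of one ascent.
There are 77 indicators.
For each fixed i, the pair (π(i), π(i+1)) is a uniformly random ordered pair of distinct values from {1, …, 78}; by symmetry P[π(i) < π(i+1)] = 1/2.
By linearity: E[X] = 77 · (1/2) = (78 − 1) · (1/2) = 77/2 ≈ 38.5000.

E[X] = 77/2 = 38.5000.


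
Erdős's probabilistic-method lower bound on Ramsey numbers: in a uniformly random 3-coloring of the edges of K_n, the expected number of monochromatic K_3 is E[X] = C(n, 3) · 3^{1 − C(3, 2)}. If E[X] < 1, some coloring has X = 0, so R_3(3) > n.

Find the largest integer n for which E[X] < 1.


We need C(n, 3) · 3^{1 − 3} < 1, i.e. C(n, 3) < 3^{3 − 1} = 9.
Check values of n near the boundary:
  n = 3: C(3, 3) = 1; 1 < 9? YES
  n = 4: C(4, 3) = 4; 4 < 9? YES
  n = 5: C(5, 3) = 10; 10 < 9? NO
  n = 6: C(6, 3) = 20; 20 < 9? NO
  n = 7: C(7, 3) = 35; 35 < 9? NO
The largest n with C(n, 3) < 9 is n = 4 (where E[X] = 4/9 ≈ 0.4444444). Hence R_3(3) > 4, i.e. R_3(3) ≥ 5.

Largest n = 4; hence R_3(3) > 4.


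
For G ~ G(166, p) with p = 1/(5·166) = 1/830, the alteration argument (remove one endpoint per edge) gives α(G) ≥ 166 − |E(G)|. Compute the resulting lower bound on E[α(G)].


E[|E(G)|] = C(166, 2)·p = 13695 · (1/830) = 33/2.
E[α(G)] ≥ n − E[|E(G)|] = 166 − 33/2 = 299/2.
Numerically: ≈ 149.500000.
(This is only a lower bound; the true E[α(G)] may be larger.)

E[α(G)] ≥ 299/2 ≈ 149.500000.


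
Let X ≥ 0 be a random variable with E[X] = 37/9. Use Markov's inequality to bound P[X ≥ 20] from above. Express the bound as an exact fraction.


μ = E[X] = 37/9, a = 20.
Markov: P[X ≥ 20] ≤ μ/a = (37/9)/20 = 37/180.
Numerically: ≈ 0.206.
(Since a = 20 > μ = 4.111, the bound 37/180 is < 1 and informative.)

P[X ≥ 20] ≤ 37/180 ≈ 0.206.


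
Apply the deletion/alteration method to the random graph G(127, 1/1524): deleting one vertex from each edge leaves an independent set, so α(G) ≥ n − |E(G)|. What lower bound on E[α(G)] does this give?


E[|E(G)|] = C(127, 2)·p = 8001 · (1/1524) = 21/4.
E[α(G)] ≥ n − E[|E(G)|] = 127 − 21/4 = 487/4.
Numerically: ≈ 121.750.
(This is only a lower bound; the true E[α(G)] may be larger.)

E[α(G)] ≥ 487/4 ≈ 121.750.


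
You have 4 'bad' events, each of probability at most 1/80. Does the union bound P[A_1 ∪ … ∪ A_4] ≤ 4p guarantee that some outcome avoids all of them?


Union bound: P[∪_{i=1}^{4} A_i] ≤ Σ_i P[A_i] ≤ 4·p = 4·(1/80) = 1/20.
Numerically: 1/20 ≈ 0.05000.
Is 1/20 < 1? YES.
Since P[∪ A_i] ≤ 1/20 < 1, the complement has P[∩ A_i^c] ≥ 1 − 1/20 = 19/20 > 0, so some outcome avoids every A_i.

4·p = 1/20 ≈ 0.05000; existence CERTIFIED by the union bound.


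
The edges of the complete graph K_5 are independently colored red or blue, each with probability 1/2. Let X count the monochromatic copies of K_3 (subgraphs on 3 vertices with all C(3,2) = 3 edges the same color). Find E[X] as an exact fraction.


Let X = Σ_S X_S over the C(5, 3) = 10 subsets S of size 3, where X_S = 1 if the K_3 on S is monochromatic.
For a fixed S, the K_3 on S has C(3, 2) = 3 edges. P[all 3 edges red] = (1/2)^3, and likewise for blue, so P[monochromatic] = 2·(1/2)^3 = 2^{1 − 3} = 1/4.
Summing: E[X] = C(5, 3) · 2^{1 − 3} = 10 · 1/4 = 5/2.
Numerically: E[X] ≈ 2.500000.

E[X] = C(5,3)·2^(1−C(3,2)) = 5/2 ≈ 2.500000.


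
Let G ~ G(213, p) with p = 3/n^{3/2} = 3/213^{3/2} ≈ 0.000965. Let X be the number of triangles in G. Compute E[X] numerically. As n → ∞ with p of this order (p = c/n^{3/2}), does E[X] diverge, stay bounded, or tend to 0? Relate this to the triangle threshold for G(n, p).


Number of potential triangles: C(213, 3) = 1587986.
Each occurs with probability p³ ≈ (0.000965)³ ≈ 8.98784e-10.
By linearity: E[X] = C(213, 3)·p³ ≈ 1587986 · 8.98784e-10 ≈ 0.001.
Since α = 3/2 > 1, p = c/n^{3/2} = o(1/n) is below the triangle threshold p ~ 1/n. Asymptotically E[X] ~ (c³/6)·n^{3(1−α)} = (3³/6)·n^{-1.5} → 0, so by Markov's inequality G has no triangles w.h.p.

E[X] ≈ 0.001; in regime p = Θ(1/n^{3/2}) E[X] tends to 0 (below the triangle threshold p ~ 1/n).


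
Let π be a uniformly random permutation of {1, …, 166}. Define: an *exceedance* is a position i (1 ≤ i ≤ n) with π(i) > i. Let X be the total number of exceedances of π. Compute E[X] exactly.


Write X = Σ_{i=1}^{166} X_i, where X_i = 1_{π(i) > i}.
For each fixed i, π(i) is uniform over {1, …, 166} (marginal of a uniform permutation), so P[π(i) > i] = (n − i)/n. Summing: Σ_{i=1}^{166} (n − i)/n = (0 + 1 + … + 165)/166 = 166(166 − 1)/(2·166) = (166 − 1)/2.
Hence E[X] = Σ_{i=1}^{166} (166 − i)/166 = 165/2 ≈ 82.5000.

E[X] = 165/2 = 82.5000.


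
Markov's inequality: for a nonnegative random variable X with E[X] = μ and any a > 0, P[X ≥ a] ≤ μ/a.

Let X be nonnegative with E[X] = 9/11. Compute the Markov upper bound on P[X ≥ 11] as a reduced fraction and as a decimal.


μ = E[X] = 9/11, a = 11.
Markov: P[X ≥ 11] ≤ μ/a = (9/11)/11 = 9/121.
Numerically: ≈ 0.074380.
(Since a = 11 > μ = 0.818182, the bound 9/121 is < 1 and informative.)

P[X ≥ 11] ≤ 9/121 ≈ 0.074380.


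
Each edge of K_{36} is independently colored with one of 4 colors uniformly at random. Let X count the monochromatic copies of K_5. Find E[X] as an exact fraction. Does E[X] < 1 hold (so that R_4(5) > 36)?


E[X] = C(36, 5) · 4^{1 − 10} = 376992 · 4^{−9} = 376992/262144.
As a reduced fraction: E[X] = 11781/8192 ≈ 1.4381104.
Is E[X] < 1? NO.
Since E[X] ≥ 1, the first-moment bound is inconclusive at n = 36; it does NOT by itself certify R_4(5) > 36.

E[X] = 11781/8192 ≈ 1.4381104; E[X] ≥ 1; first-moment method inconclusive here.


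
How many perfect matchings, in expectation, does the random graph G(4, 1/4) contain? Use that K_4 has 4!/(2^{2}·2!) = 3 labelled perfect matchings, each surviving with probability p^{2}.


K_4 has 4!/(2^{2}·2!) = 3 labelled perfect matchings.
For each such perfect matching H, let X_H = 1 if all 2 edges of H are present in G. Then P[X_H = 1] = p^{2} = (1/4)^{2} = 1/16.
By linearity: E[X] = Σ_H E[X_H] = 3 · p^{2} = 3 · 1/16 = 3/16.
Numerically: E[X] ≈ 0.1875.

E[X] = 3 · (1/4)^{2} = 3/16 ≈ 0.1875.


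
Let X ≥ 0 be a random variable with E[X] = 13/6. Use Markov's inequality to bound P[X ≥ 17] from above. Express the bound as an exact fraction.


μ = E[X] = 13/6, a = 17.
Markov: P[X ≥ 17] ≤ μ/a = (13/6)/17 = 13/102.
Numerically: ≈ 0.12745.
(Since a = 17 > μ = 2.16667, the bound 13/102 is < 1 and informative.)

P[X ≥ 17] ≤ 13/102 ≈ 0.12745.


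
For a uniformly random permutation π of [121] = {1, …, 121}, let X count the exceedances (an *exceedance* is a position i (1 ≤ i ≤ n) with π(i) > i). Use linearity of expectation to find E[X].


Write X = Σ_{i=1}^{121} X_i, where X_i = 1_{π(i) > i}.
For each fixed i, π(i) is uniform over {1, …, 121} (marginal of a uniform permutation), so P[π(i) > i] = (n − i)/n. Summing: Σ_{i=1}^{121} (n − i)/n = (0 + 1 + … + 120)/121 = 121(121 − 1)/(2·121) = (121 − 1)/2.
Hence E[X] = Σ_{i=1}^{121} (121 − i)/121 = 60 ≈ 60.00000.

E[X] = 60 = 60.00000.


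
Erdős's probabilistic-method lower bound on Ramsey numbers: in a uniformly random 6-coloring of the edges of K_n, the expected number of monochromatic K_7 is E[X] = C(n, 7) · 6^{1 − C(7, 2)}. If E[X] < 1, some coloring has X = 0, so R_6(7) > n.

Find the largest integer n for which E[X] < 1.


We need C(n, 7) · 6^{1 − 21} < 1, i.e. C(n, 7) < 6^{21 − 1} = 3656158440062976.
Check values of n near the boundary:
  n = 562: C(562, 7) = 3384017972944752; 3384017972944752 < 3656158440062976? YES
  n = 563: C(563, 7) = 3426622515769596; 3426622515769596 < 3656158440062976? YES
  n = 564: C(564, 7) = 3469685994423792; 3469685994423792 < 3656158440062976? YES
  n = 565: C(565, 7) = 3513212521235560; 3513212521235560 < 3656158440062976? YES
  n = 566: C(566, 7) = 3557206237959440; 3557206237959440 < 3656158440062976? YES
  n = 567: C(567, 7) = 3601671315933933; 3601671315933933 < 3656158440062976? YES
  n = 568: C(568, 7) = 3646611956239704; 3646611956239704 < 3656158440062976? YES
  n = 569: C(569, 7) = 3692032389858348; 3692032389858348 < 3656158440062976? NO
  n = 570: C(570, 7) = 3737936877831720; 3737936877831720 < 3656158440062976? NO
The largest n with C(n, 7) < 3656158440062976 is n = 568 (where E[X] = 16882462760369/16926659444736 ≈ 0.997). Hence R_6(7) > 568, i.e. R_6(7) ≥ 569.

Largest n = 568; hence R_6(7) > 568.


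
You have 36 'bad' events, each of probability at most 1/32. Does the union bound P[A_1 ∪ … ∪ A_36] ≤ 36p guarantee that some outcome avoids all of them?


Union bound: P[∪_{i=1}^{36} A_i] ≤ Σ_i P[A_i] ≤ 36·p = 36·(1/32) = 9/8.
Numerically: 9/8 ≈ 1.125.
Is 9/8 < 1? NO.
Since the bound 9/8 is ≥ 1, the union bound is uninformative here; it does NOT by itself certify existence.

36·p = 9/8 ≈ 1.125; existence NOT certified by the union bound.


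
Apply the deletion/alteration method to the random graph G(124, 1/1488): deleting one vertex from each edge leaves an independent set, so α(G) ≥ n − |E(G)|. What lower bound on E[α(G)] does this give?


E[|E(G)|] = C(124, 2)·p = 7626 · (1/1488) = 41/8.
E[α(G)] ≥ n − E[|E(G)|] = 124 − 41/8 = 951/8.
Numerically: ≈ 118.8750.
(This is only a lower bound; the true E[α(G)] may be larger.)

E[α(G)] ≥ 951/8 ≈ 118.8750.


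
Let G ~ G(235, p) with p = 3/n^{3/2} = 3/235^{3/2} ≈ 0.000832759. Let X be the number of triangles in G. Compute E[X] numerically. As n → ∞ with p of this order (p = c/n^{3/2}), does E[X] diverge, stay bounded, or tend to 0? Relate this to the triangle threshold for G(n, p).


Number of potential triangles: C(235, 3) = 2135445.
Each occurs with probability p³ ≈ (0.000832759)³ ≈ 5.77508504e-10.
By linearity: E[X] = C(235, 3)·p³ ≈ 2135445 · 5.77508504e-10 ≈ 0.001233.
Since α = 3/2 > 1, p = c/n^{3/2} = o(1/n) is below the triangle threshold p ~ 1/n. Asymptotically E[X] ~ (c³/6)·n^{3(1−α)} = (3³/6)·n^{-1.5} → 0, so by Markov's inequality G has no triangles w.h.p.

E[X] ≈ 0.001233; in regime p = Θ(1/n^{3/2}) E[X] tends to 0 (below the triangle threshold p ~ 1/n).


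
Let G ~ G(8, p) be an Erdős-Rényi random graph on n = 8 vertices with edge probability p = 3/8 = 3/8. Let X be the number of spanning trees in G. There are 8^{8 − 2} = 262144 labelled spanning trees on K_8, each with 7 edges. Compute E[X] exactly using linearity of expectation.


K_8 has 8^{8 − 2} = 262144 labelled spanning trees.
For each such spanning tree H, let X_H = 1 if all 7 edges of H are present in G. Then P[X_H = 1] = p^{7} = (3/8)^{7} = 2187/2097152.
Summing the indicators: E[X] = Σ_H E[X_H] = 262144 · p^{7} = 262144 · 2187/2097152 = 2187/8.
Numerically: E[X] ≈ 273.4.

E[X] = 262144 · (3/8)^{7} = 2187/8 ≈ 273.4.


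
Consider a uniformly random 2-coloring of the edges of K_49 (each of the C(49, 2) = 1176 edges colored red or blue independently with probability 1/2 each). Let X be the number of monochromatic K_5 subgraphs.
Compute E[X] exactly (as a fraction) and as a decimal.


Let X = Σ_S X_S over the C(49, 5) = 1906884 subsets S of size 5, where X_S = 1 if the K_5 on S is monochromatic.
For a fixed S, the K_5 on S has C(5, 2) = 10 edges. P[all 10 edges red] = (1/2)^10, and likewise for blue, so P[monochromatic] = 2·(1/2)^10 = 2^{1 − 10} = 1/512.
By linearity: E[X] = C(49, 5) · 2^{1 − 10} = 1906884 · 1/512 = 476721/128.
Numerically: E[X] ≈ 3724.38281.

E[X] = C(49,5)·2^(1−C(5,2)) = 476721/128 ≈ 3724.38281.


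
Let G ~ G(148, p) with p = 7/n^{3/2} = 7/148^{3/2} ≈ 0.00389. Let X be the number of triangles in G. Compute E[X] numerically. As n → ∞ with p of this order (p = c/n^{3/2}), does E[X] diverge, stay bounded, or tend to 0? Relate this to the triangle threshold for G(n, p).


Number of potential triangles: C(148, 3) = 529396.
Each occurs with probability p³ ≈ (0.00389)³ ≈ 5.87647e-08.
By linearity: E[X] = C(148, 3)·p³ ≈ 529396 · 5.87647e-08 ≈ 0.031.
Since α = 3/2 > 1, p = c/n^{3/2} = o(1/n) is below the triangle threshold p ~ 1/n. Asymptotically E[X] ~ (c³/6)·n^{3(1−α)} = (7³/6)·n^{-1.5} → 0, so by Markov's inequality G has no triangles w.h.p.

E[X] ≈ 0.031; in regime p = Θ(1/n^{3/2}) E[X] tends to 0 (below the triangle threshold p ~ 1/n).


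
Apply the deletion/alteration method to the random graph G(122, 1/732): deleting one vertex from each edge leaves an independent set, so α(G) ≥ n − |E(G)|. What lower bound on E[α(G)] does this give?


E[|E(G)|] = C(122, 2)·p = 7381 · (1/732) = 121/12.
E[α(G)] ≥ n − E[|E(G)|] = 122 − 121/12 = 1343/12.
Numerically: ≈ 111.916667.
(This is only a lower bound; the true E[α(G)] may be larger.)

E[α(G)] ≥ 1343/12 ≈ 111.916667.


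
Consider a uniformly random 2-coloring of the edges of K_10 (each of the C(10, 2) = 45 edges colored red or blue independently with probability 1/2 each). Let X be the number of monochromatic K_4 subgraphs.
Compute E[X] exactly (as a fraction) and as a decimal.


Let X = Σ_S X_S over the C(10, 4) = 210 subsets S of size 4, where X_S = 1 if the K_4 on S is monochromatic.
For a fixed S, the K_4 on S has C(4, 2) = 6 edges. P[all 6 edges red] = (1/2)^6, and likewise for blue, so P[monochromatic] = 2·(1/2)^6 = 2^{1 − 6} = 1/32.
Summing: E[X] = C(10, 4) · 2^{1 − 6} = 210 · 1/32 = 105/16.
Numerically: E[X] ≈ 6.562.

E[X] = C(10,4)·2^(1−C(4,2)) = 105/16 ≈ 6.562.


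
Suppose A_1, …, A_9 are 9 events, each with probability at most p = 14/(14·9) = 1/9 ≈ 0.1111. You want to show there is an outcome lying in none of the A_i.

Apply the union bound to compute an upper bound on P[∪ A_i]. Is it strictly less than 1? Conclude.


Union bound: P[∪_{i=1}^{9} A_i] ≤ Σ_i P[A_i] ≤ 9·p = 9·(1/9) = 1.
Numerically: 1 ≈ 1.0000.
Is 1 < 1? NO.
Since the bound 1 is ≥ 1, the union bound is uninformative here; it does NOT by itself certify existence.

9·p = 1 ≈ 1.0000; existence NOT certified by the union bound.


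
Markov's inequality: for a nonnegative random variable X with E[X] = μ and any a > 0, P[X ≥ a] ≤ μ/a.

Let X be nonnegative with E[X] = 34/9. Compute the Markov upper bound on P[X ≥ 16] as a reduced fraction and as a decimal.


μ = E[X] = 34/9, a = 16.
Markov: P[X ≥ 16] ≤ μ/a = (34/9)/16 = 17/72.
Numerically: ≈ 0.236111.
(Since a = 16 > μ = 3.777778, the bound 17/72 is < 1 and informative.)

P[X ≥ 16] ≤ 17/72 ≈ 0.236111.


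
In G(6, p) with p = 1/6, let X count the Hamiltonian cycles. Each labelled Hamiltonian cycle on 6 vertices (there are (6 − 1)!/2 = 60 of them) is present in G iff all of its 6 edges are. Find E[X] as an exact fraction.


K_6 has (6 − 1)!/2 = 60 labelled Hamiltonian cycles.
For each such Hamiltonian cycle H, let X_H = 1 if all 6 edges of H are present in G. Then P[X_H = 1] = p^{6} = (1/6)^{6} = 1/46656.
Summing the indicators: E[X] = Σ_H E[X_H] = 60 · p^{6} = 60 · 1/46656 = 5/3888.
Numerically: E[X] ≈ 0.00128601.

E[X] = 60 · (1/6)^{6} = 5/3888 ≈ 0.00128601.


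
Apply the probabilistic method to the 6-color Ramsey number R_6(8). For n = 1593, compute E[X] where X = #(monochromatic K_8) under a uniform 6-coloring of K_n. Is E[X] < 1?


E[X] = C(1593, 8) · 6^{1 − 28} = 1010555394551193970323 · 6^{−27} = 1010555394551193970323/1023490369077469249536.
As a reduced fraction: E[X] = 37427977575970147049/37907050706572935168 ≈ 0.9873619.
Is E[X] < 1? YES.
Since E[X] < 1, there exists a 6-coloring of K_{1593} with no monochromatic K_8; hence R_6(8) > 1593.

E[X] = 37427977575970147049/37907050706572935168 ≈ 0.9873619; E[X] < 1, so R_6(8) > 1593.


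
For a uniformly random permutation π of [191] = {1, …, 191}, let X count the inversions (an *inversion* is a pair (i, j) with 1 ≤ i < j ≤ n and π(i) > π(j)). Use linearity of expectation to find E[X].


Write X = Σ X_I over the C(191, 2) = 18145 pairs i < j, with X_I the indicator of one inversion.
There are 18145 indicators.
For each fixed pair i < j, the values π(i) and π(j) are two distinct elements of {1, …, 191} in uniformly random order; by symmetry P[π(i) > π(j)] = 1/2.
By linearity: E[X] = 18145 · (1/2) = C(191, 2) · (1/2) = 18145/2 = 18145/2 ≈ 9072.5000.

E[X] = 18145/2 = 9072.5000.


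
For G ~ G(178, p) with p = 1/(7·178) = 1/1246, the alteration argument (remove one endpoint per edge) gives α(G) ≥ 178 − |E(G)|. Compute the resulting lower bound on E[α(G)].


E[|E(G)|] = C(178, 2)·p = 15753 · (1/1246) = 177/14.
E[α(G)] ≥ n − E[|E(G)|] = 178 − 177/14 = 2315/14.
Numerically: ≈ 165.357.
(This is only a lower bound; the true E[α(G)] may be larger.)

E[α(G)] ≥ 2315/14 ≈ 165.357.


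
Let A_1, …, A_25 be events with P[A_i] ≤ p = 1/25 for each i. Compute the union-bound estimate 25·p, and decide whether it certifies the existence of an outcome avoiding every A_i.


Union bound: P[∪_{i=1}^{25} A_i] ≤ Σ_i P[A_i] ≤ 25·p = 25·(1/25) = 1.
Numerically: 1 ≈ 1.000000.
Is 1 < 1? NO.
Since the bound 1 is ≥ 1, the union bound is uninformative here; it does NOT by itself certify existence.

25·p = 1 ≈ 1.000000; existence NOT certified by the union bound.


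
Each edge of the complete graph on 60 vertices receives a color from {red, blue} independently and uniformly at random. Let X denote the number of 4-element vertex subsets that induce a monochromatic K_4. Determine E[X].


Let X = Σ_S X_S over the C(60, 4) = 487635 subsets S of size 4, where X_S = 1 if the K_4 on S is monochromatic.
For a fixed S, the K_4 on S has C(4, 2) = 6 edges. P[all 6 edges red] = (1/2)^6, and likewise for blue, so P[monochromatic] = 2·(1/2)^6 = 2^{1 − 6} = 1/32.
By linearity of expectation: E[X] = C(60, 4) · 2^{1 − 6} = 487635 · 1/32 = 487635/32.
Numerically: E[X] ≈ 15238.5938.

E[X] = C(60,4)·2^(1−C(4,2)) = 487635/32 ≈ 15238.5938.


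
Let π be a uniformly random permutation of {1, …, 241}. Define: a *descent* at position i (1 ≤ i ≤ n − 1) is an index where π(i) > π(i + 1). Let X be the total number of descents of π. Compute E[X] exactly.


Write X = Σ X_I over i = 1, …, 240, with X_I the indicator of one descent.
There are 240 indicators.
For each fixed i, the pair (π(i), π(i+1)) is a uniformly random ordered pair of distinct values from {1, …, 241}; by symmetry P[π(i) > π(i+1)] = 1/2.
By linearity: E[X] = 240 · (1/2) = (241 − 1) · (1/2) = 120 ≈ 120.000000.

E[X] = 120 = 120.000000.


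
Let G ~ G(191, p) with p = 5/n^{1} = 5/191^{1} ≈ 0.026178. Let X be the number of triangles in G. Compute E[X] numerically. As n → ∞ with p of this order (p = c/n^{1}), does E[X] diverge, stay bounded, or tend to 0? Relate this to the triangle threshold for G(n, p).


Number of potential triangles: C(191, 3) = 1143135.
Each occurs with probability p³ ≈ (0.026178)³ ≈ 1.7939483e-05.
By linearity: E[X] = C(191, 3)·p³ ≈ 1143135 · 1.7939483e-05 ≈ 20.50725.
Here α = 1, so p = 5/n is exactly at the triangle threshold p ~ 1/n. Asymptotically E[X] → c³/6 = 5³/6 = 125/6 ≈ 20.83333, a bounded constant. In this regime the triangle count is asymptotically Poisson(c³/6).

E[X] ≈ 20.50725; in regime p = Θ(1/n^{1}) E[X] stays bounded (at the triangle threshold p ~ 1/n).


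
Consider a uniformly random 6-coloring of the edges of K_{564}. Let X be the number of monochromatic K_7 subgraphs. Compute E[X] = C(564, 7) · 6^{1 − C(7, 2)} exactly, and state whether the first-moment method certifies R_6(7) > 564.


E[X] = C(564, 7) · 6^{1 − 21} = 3469685994423792 · 6^{−20} = 3469685994423792/3656158440062976.
As a reduced fraction: E[X] = 24095041627943/25389989167104 ≈ 0.94900.
Is E[X] < 1? YES.
Since E[X] < 1, there exists a 6-coloring of K_{564} with no monochromatic K_7; hence R_6(7) > 564.

E[X] = 24095041627943/25389989167104 ≈ 0.94900; E[X] < 1, so R_6(7) > 564.


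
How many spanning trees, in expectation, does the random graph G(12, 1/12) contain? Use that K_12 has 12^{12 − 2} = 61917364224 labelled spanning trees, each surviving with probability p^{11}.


K_12 has 12^{12 − 2} = 61917364224 labelled spanning trees.
For each such spanning tree H, let X_H = 1 if all 11 edges of H are present in G. Then P[X_H = 1] = p^{11} = (1/12)^{11} = 1/743008370688.
Summing the indicators: E[X] = Σ_H E[X_H] = 61917364224 · p^{11} = 61917364224 · 1/743008370688 = 1/12.
Numerically: E[X] ≈ 0.083333.

E[X] = 61917364224 · (1/12)^{11} = 1/12 ≈ 0.083333.


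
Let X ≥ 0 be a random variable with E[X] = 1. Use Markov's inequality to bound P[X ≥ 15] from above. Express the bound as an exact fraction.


μ = E[X] = 1, a = 15.
Markov: P[X ≥ 15] ≤ μ/a = (1)/15 = 1/15.
Numerically: ≈ 0.0667.
(Since a = 15 > μ = 1.0000, the bound 1/15 is < 1 and informative.)

P[X ≥ 15] ≤ 1/15 ≈ 0.0667.


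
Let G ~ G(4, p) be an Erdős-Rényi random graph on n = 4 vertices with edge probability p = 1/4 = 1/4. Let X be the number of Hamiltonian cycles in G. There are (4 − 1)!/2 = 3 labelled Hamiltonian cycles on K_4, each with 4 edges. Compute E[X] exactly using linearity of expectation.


K_4 has (4 − 1)!/2 = 3 labelled Hamiltonian cycles.
For each such Hamiltonian cycle H, let X_H = 1 if all 4 edges of H are present in G. Then P[X_H = 1] = p^{4} = (1/4)^{4} = 1/256.
By linearity: E[X] = Σ_H E[X_H] = 3 · p^{4} = 3 · 1/256 = 3/256.
Numerically: E[X] ≈ 0.0117.

E[X] = 3 · (1/4)^{4} = 3/256 ≈ 0.0117.
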